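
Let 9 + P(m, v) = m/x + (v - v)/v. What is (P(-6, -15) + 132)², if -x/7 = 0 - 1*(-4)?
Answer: 2975625/196 ≈ 15182.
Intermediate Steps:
x = -28 (x = -7*(0 - 1*(-4)) = -7*(0 + 4) = -7*4 = -28)
P(m, v) = -9 - m/28 (P(m, v) = -9 + (m/(-28) + (v - v)/v) = -9 + (m*(-1/28) + 0/v) = -9 + (-m/28 + 0) = -9 - m/28)
(P(-6, -15) + 132)² = ((-9 - 1/28*(-6)) + 132)² = ((-9 + 3/14) + 132)² = (-123/14 + 132)² = (1725/14)² = 2975625/196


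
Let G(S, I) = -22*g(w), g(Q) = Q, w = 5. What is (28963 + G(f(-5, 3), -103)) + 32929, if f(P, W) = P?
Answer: 61782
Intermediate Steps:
G(S, I) = -110 (G(S, I) = -22*5 = -110)
(28963 + G(f(-5, 3), -103)) + 32929 = (28963 - 110) + 32929 = 28853 + 32929 = 61782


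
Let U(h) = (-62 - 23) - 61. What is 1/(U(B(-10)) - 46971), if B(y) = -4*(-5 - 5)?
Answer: -1/47117 ≈ -2.1224e-5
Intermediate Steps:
B(y) = 40 (B(y) = -4*(-10) = 40)
U(h) = -146 (U(h) = -85 - 61 = -146)
1/(U(B(-10)) - 46971) = 1/(-146 - 46971) = 1/(-47117) = -1/47117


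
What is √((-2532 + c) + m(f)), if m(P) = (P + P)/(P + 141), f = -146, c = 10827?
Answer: √208835/5 ≈ 91.397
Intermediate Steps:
m(P) = 2*P/(141 + P) (m(P) = (2*P)/(141 + P) = 2*P/(141 + P))
√((-2532 + c) + m(f)) = √((-2532 + 10827) + 2*(-146)/(141 - 146)) = √(8295 + 2*(-146)/(-5)) = √(8295 + 2*(-146)*(-⅕)) = √(8295 + 292/5) = √(41767/5) = √208835/5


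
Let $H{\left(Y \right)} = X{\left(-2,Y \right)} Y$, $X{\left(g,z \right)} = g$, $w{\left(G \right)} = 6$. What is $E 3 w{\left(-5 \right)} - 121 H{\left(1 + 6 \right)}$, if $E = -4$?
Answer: $1622$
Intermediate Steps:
$H{\left(Y \right)} = - 2 Y$
$E 3 w{\left(-5 \right)} - 121 H{\left(1 + 6 \right)} = \left(-4\right) 3 \cdot 6 - 121 \left(- 2 \left(1 + 6\right)\right) = \left(-12\right) 6 - 121 \left(\left(-2\right) 7\right) = -72 - -1694 = -72 + 1694 = 1622$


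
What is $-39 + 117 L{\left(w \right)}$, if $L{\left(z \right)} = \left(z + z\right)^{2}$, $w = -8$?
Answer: $29913$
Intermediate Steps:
$L{\left(z \right)} = 4 z^{2}$ ($L{\left(z \right)} = \left(2 z\right)^{2} = 4 z^{2}$)
$-39 + 117 L{\left(w \right)} = -39 + 117 \cdot 4 \left(-8\right)^{2} = -39 + 117 \cdot 4 \cdot 64 = -39 + 117 \cdot 256 = -39 + 29952 = 29913$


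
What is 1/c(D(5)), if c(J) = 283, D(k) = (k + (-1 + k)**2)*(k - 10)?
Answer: 1/283 ≈ 0.0035336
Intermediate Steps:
D(k) = (-10 + k)*(k + (-1 + k)**2) (D(k) = (k + (-1 + k)**2)*(-10 + k) = (-10 + k)*(k + (-1 + k)**2))
1/c(D(5)) = 1/283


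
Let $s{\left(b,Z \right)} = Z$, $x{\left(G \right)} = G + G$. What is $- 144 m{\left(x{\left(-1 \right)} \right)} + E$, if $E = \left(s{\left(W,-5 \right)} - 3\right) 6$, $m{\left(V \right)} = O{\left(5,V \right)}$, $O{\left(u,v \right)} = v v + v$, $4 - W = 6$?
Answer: $-336$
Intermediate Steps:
$W = -2$ ($W = 4 - 6 = -2$)
$x{\left(G \right)} = 2 G$
$O{\left(u,v \right)} = v + v^{2}$ ($O{\left(u,v \right)} = v^{2} + v = v + v^{2}$)
$m{\left(V \right)} = V \left(1 + V\right)$
$E = -48$ ($E = \left(-5 - 3\right) 6 = \left(-8\right) 6 = -48$)
$- 144 m{\left(x{\left(-1 \right)} \right)} + E = - 144 \cdot 2 \left(-1\right) \left(1 + 2 \left(-1\right)\right) - 48 = - 144 \left(- 2 \left(1 - 2\right)\right) - 48 = - 144 \left(\left(-2\right) \left(-1\right)\right) - 48 = \left(-144\right) 2 - 48 = -288 - 48 = -336$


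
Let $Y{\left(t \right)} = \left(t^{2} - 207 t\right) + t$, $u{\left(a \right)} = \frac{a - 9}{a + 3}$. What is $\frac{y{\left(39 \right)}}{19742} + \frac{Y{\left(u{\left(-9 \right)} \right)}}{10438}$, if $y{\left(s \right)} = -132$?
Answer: $- \frac{6700347}{103033498} \approx -0.065031$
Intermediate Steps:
$u{\left(a \right)} = \frac{-9 + a}{3 + a}$
$Y{\left(t \right)} = t^{2} - 206 t$
$\frac{y{\left(39 \right)}}{19742} + \frac{Y{\left(u{\left(-9 \right)} \right)}}{10438} = - \frac{132}{19742} + \frac{\frac{-9 - 9}{3 - 9} \left(-206 + \frac{-9 - 9}{3 - 9}\right)}{10438} = \left(-132\right) \frac{1}{19742} + \frac{1}{-6} \left(-18\right) \left(-206 + \frac{1}{-6} \left(-18\right)\right) \frac{1}{10438} = - \frac{66}{9871} + \left(- \frac{1}{6}\right) \left(-18\right) \left(-206 - -3\right) \frac{1}{10438} = - \frac{66}{9871} + 3 \left(-206 + 3\right) \frac{1}{10438} = - \frac{66}{9871} + 3 \left(-203\right) \frac{1}{10438} = - \frac{66}{9871} - \frac{609}{10438} = - \frac{6700347}{103033498}$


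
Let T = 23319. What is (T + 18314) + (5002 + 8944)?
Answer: 55579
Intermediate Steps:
(T + 18314) + (5002 + 8944) = (23319 + 18314) + (5002 + 8944) = 41633 + 13946 = 55579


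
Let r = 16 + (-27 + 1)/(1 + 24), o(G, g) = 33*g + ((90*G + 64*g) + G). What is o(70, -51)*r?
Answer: 532202/25 ≈ 21288.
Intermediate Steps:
o(G, g) = 91*G + 97*g (o(G, g) = 33*g + ((64*g + 90*G) + G) = 33*g + (64*g + 91*G) = 91*G + 97*g)
r = 374/25 (r = 16 - 26/25 = 374/25 ≈ 14.960)
o(70, -51)*r = (91*70 + 97*(-51))*(374/25) = (6370 - 4947)*(374/25) = 1423*(374/25) = 532202/25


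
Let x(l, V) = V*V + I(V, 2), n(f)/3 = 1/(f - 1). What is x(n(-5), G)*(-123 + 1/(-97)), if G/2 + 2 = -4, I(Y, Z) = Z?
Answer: -1742072/97 ≈ -17960.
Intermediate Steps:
n(f) = 3/(-1 + f) (n(f) = 3/(f - 1) = 3/(-1 + f))
G = -12 (G = -4 + 2*(-4) = -4 - 8 = -12)
x(l, V) = 2 + V**2 (x(l, V) = V*V + 2 = V**2 + 2 = 2 + V**2)
x(n(-5), G)*(-123 + 1/(-97)) = (2 + (-12)**2)*(-123 + 1/(-97)) = (2 + 144)*(-123 - 1/97) = 146*(-11932/97) = -1742072/97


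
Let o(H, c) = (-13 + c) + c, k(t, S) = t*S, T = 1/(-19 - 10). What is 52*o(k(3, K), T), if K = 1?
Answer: -19708/29 ≈ -679.59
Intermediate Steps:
T = -1/29 (T = 1/(-29) = -1/29 ≈ -0.034483)
k(t, S) = S*t
o(H, c) = -13 + 2*c
52*o(k(3, K), T) = 52*(-13 + 2*(-1/29)) = 52*(-13 - 2/29) = 52*(-379/29) = -19708/29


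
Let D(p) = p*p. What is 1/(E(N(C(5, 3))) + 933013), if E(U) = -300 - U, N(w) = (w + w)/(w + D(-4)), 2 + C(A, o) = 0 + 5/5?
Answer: 15/13990697 ≈ 1.0721e-6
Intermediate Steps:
C(A, o) = -1 (C(A, o) = -2 + (0 + 5/5) = -2 + (0 + 5*(⅕)) = -2 + (0 + 1) = -2 + 1 = -1)
D(p) = p²
N(w) = 2*w/(16 + w) (N(w) = (w + w)/(w + (-4)²) = (2*w)/(w + 16) = (2*w)/(16 + w) = 2*w/(16 + w))
1/(E(N(C(5, 3))) + 933013) = 1/((-300 - 2*(-1)/(16 - 1)) + 933013) = 1/((-300 - 2*(-1)/15) + 933013) = 1/((-300 - 1*(-2/15)) + 933013) = 1/((-300 + 2/15) + 933013) = 1/(-4498/15 + 933013) = 1/(13990697/15) = 15/13990697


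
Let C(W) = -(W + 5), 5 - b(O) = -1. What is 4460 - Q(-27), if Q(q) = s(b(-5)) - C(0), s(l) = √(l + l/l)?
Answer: 4455 - √7 ≈ 4452.4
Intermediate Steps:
b(O) = 6 (b(O) = 5 - 1*(-1) = 5 + 1 = 6)
s(l) = √(1 + l) (s(l) = √(l + 1) = √(1 + l))
C(W) = -5 - W (C(W) = -(5 + W) = -5 - W)
Q(q) = 5 + √7 (Q(q) = √(1 + 6) - (-5 - 1*0) = √7 - (-5 + 0) = √7 - 1*(-5) = √7 + 5 = 5 + √7)
4460 - Q(-27) = 4460 - (5 + √7) = 4460 + (-5 - √7) = 4455 - √7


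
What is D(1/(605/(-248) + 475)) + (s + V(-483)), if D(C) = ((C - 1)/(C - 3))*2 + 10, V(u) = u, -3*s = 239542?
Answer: -84657813175/1054011 ≈ -80320.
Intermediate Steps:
s = -239542/3 (s = -1/3*239542 = -239542/3 ≈ -79847.)
D(C) = 10 + 2*(-1 + C)/(-3 + C) (D(C) = ((-1 + C)/(-3 + C))*2 + 10 = 2*(-1 + C)/(-3 + C) + 10 = 10 + 2*(-1 + C)/(-3 + C))
D(1/(605/(-248) + 475)) + (s + V(-483)) = 4*(-8 + 3/(605/(-248) + 475))/(-3 + 1/(605/(-248) + 475)) + (-239542/3 - 483) = 4*(-8 + 3/(605*(-1/248) + 475))/(-3 + 1/(605*(-1/248) + 475)) - 240991/3 = 4*(-8 + 3/(-605/248 + 475))/(-3 + 1/(-605/248 + 475)) - 240991/3 = 4*(-8 + 3/(117195/248))/(-3 + 1/(117195/248)) - 240991/3 = 4*(-8 + 3*(248/117195))/(-3 + 248/117195) - 240991/3 = 4*(-8 + 248/39065)/(-351337/117195) - 240991/3 = 4*(-117195/351337)*(-312272/39065) - 240991/3 = 3747264/351337 - 240991/3 = -84657813175/1054011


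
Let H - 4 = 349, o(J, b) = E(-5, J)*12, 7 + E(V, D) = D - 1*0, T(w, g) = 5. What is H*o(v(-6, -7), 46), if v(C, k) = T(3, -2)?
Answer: -8472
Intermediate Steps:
E(V, D) = -7 + D (E(V, D) = -7 + (D - 1*0) = -7 + (D + 0) = -7 + D)
v(C, k) = 5
o(J, b) = -84 + 12*J (o(J, b) = (-7 + J)*12 = -84 + 12*J)
H = 353 (H = 4 + 349 = 353)
H*o(v(-6, -7), 46) = 353*(-84 + 12*5) = 353*(-84 + 60) = 353*(-24) = -8472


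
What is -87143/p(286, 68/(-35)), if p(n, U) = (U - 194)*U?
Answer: -106750175/466344 ≈ -228.91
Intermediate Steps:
p(n, U) = U*(-194 + U) (p(n, U) = (-194 + U)*U = U*(-194 + U))
-87143/p(286, 68/(-35)) = -87143*(-35/(68*(-194 + 68/(-35)))) = -87143*(-35/(68*(-194 + 68*(-1/35)))) = -87143*(-35/(68*(-194 - 68/35))) = -87143/((-68/35*(-6858/35))) = -87143/466344/1225 = -87143*1225/466344 = -106750175/466344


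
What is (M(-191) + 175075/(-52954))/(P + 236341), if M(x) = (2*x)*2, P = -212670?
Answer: -40631931/1253474134 ≈ -0.032415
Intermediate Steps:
M(x) = 4*x
(M(-191) + 175075/(-52954))/(P + 236341) = (4*(-191) + 175075/(-52954))/(-212670 + 236341) = (-764 + 175075*(-1/52954))/23671 = (-764 - 175075/52954)*(1/23671) = -40631931/52954*1/23671 = -40631931/1253474134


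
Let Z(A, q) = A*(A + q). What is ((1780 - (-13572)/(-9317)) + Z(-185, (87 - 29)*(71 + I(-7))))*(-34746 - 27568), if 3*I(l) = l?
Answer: 174370376797742/3993 ≈ 4.3669e+10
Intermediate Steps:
I(l) = l/3
((1780 - (-13572)/(-9317)) + Z(-185, (87 - 29)*(71 + I(-7))))*(-34746 - 27568) = ((1780 - (-13572)/(-9317)) - 185*(-185 + (87 - 29)*(71 + (⅓)*(-7))))*(-34746 - 27568) = ((1780 - (-13572)*(-1)/9317) - 185*(-185 + 58*(71 - 7/3)))*(-62314) = ((1780 - 1*13572/9317) - 185*(-185 + 58*(206/3)))*(-62314) = ((1780 - 13572/9317) - 185*(-185 + 11948/3))*(-62314) = (16570688/9317 - 185*11393/3)*(-62314) = (16570688/9317 - 2107705/3)*(-62314) = -19587775421/27951*(-62314) = 174370376797742/3993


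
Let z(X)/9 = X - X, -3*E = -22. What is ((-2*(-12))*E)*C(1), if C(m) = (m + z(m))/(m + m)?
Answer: 88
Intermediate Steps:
E = 22/3 (E = -1/3*(-22) = 22/3 ≈ 7.3333)
z(X) = 0 (z(X) = 9*(X - X) = 9*0 = 0)
C(m) = 1/2 (C(m) = (m + 0)/(m + m) = m/((2*m)) = m*(1/(2*m)) = 1/2)
((-2*(-12))*E)*C(1) = (-2*(-12)*(22/3))*(1/2) = (24*(22/3))*(1/2) = 176*(1/2) = 88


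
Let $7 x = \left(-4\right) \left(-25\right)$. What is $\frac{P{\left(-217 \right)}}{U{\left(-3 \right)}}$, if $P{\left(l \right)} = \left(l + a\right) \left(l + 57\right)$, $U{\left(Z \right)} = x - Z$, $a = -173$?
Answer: $\frac{436800}{121} \approx 3609.9$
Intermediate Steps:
$x = \frac{100}{7}$ ($x = \frac{\left(-4\right) \left(-25\right)}{7} = \frac{1}{7} \cdot 100 = \frac{100}{7} \approx 14.286$)
$U{\left(Z \right)} = \frac{100}{7} - Z$
$P{\left(l \right)} = \left(-173 + l\right) \left(57 + l\right)$ ($P{\left(l \right)} = \left(l - 173\right) \left(l + 57\right) = \left(-173 + l\right) \left(57 + l\right)$)
$\frac{P{\left(-217 \right)}}{U{\left(-3 \right)}} = \frac{-9861 + \left(-217\right)^{2} - -25172}{\frac{100}{7} - -3} = \frac{-9861 + 47089 + 25172}{\frac{100}{7} + 3} = \frac{62400}{\frac{121}{7}} = 62400 \cdot \frac{7}{121} = \frac{436800}{121}$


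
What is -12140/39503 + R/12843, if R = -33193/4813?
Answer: -751725401339/2441813120577 ≈ -0.30786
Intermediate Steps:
R = -33193/4813 (R = -33193*1/4813 = -33193/4813 ≈ -6.8965)
-12140/39503 + R/12843 = -12140/39503 - 33193/4813/12843 = -12140*1/39503 - 33193/4813*1/12843 = -12140/39503 - 33193/61813359 = -751725401339/2441813120577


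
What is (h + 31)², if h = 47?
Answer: 6084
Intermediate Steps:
(h + 31)² = (47 + 31)² = 78² = 6084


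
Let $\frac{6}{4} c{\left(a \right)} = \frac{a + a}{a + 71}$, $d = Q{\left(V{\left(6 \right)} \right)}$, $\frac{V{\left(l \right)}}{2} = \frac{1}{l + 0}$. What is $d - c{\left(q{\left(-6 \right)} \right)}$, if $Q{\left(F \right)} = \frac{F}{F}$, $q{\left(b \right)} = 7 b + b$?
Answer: $\frac{87}{23} \approx 3.7826$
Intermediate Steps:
$V{\left(l \right)} = \frac{2}{l}$ ($V{\left(l \right)} = \frac{2}{l + 0} = \frac{2}{l}$)
$q{\left(b \right)} = 8 b$
$Q{\left(F \right)} = 1$
$d = 1$
$c{\left(a \right)} = \frac{4 a}{3 \left(71 + a\right)}$ ($c{\left(a \right)} = \frac{2 \frac{a + a}{a + 71}}{3} = \frac{2 \frac{2 a}{71 + a}}{3} = \frac{4 a}{3 \left(71 + a\right)}$)
$d - c{\left(q{\left(-6 \right)} \right)} = 1 - \frac{4 \cdot 8 \left(-6\right)}{3 \left(71 + 8 \left(-6\right)\right)} = 1 - \frac{4}{3} \left(-48\right) \frac{1}{71 - 48} = 1 - \frac{4}{3} \left(-48\right) \frac{1}{23} = 1 - - \frac{64}{23} = 1 + \frac{64}{23} = \frac{87}{23}$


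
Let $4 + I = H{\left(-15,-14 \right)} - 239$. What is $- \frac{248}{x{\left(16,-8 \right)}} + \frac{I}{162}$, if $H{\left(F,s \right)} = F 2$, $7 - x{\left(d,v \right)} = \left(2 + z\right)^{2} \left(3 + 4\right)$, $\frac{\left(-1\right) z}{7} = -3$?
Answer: $- \frac{3364}{2079} \approx -1.6181$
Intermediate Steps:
$z = 21$ ($z = \left(-7\right) \left(-3\right) = 21$)
$x{\left(d,v \right)} = -3696$ ($x{\left(d,v \right)} = 7 - \left(2 + 21\right)^{2} \left(3 + 4\right) = 7 - 23^{2} \cdot 7 = 7 - 529 \cdot 7 = 7 - 3703 = -3696$)
$H{\left(F,s \right)} = 2 F$
$I = -273$ ($I = -4 + \left(2 \left(-15\right) - 239\right) = -4 - 269 = -273$)
$- \frac{248}{x{\left(16,-8 \right)}} + \frac{I}{162} = - \frac{248}{-3696} - \frac{273}{162} = \left(-248\right) \left(- \frac{1}{3696}\right) - \frac{91}{54} = \frac{31}{462} - \frac{91}{54} = - \frac{3364}{2079}$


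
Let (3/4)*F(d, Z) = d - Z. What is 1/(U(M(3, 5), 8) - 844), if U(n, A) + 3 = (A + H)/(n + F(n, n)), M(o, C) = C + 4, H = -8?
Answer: -1/847 ≈ -0.0011806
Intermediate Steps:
F(d, Z) = -4*Z/3 + 4*d/3 (F(d, Z) = 4*(d - Z)/3 = -4*Z/3 + 4*d/3)
M(o, C) = 4 + C
U(n, A) = -3 + (-8 + A)/n (U(n, A) = -3 + (A - 8)/(n + (-4*n/3 + 4*n/3)) = -3 + (-8 + A)/(n + 0) = -3 + (-8 + A)/n)
1/(U(M(3, 5), 8) - 844) = 1/((-8 + 8 - 3*(4 + 5))/(4 + 5) - 844) = 1/((-8 + 8 - 3*9)/9 - 844) = 1/((-8 + 8 - 27)/9 - 844) = 1/((⅑)*(-27) - 844) = 1/(-3 - 844) = 1/(-847) = -1/847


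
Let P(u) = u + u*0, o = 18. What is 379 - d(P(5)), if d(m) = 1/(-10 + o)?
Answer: 3031/8 ≈ 378.88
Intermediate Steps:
P(u) = u (P(u) = u + 0 = u)
d(m) = ⅛ (d(m) = 1/(-10 + 18) = 1/8 = ⅛)
379 - d(P(5)) = 379 - 1*⅛ = 379 - ⅛ = 3031/8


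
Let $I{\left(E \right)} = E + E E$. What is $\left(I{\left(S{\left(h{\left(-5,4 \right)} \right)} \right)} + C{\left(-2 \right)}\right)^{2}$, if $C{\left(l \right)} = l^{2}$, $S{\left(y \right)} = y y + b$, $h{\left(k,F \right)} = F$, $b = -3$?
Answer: $34596$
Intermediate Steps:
$S{\left(y \right)} = -3 + y^{2}$ ($S{\left(y \right)} = y y - 3 = y^{2} - 3 = -3 + y^{2}$)
$I{\left(E \right)} = E + E^{2}$
$\left(I{\left(S{\left(h{\left(-5,4 \right)} \right)} \right)} + C{\left(-2 \right)}\right)^{2} = \left(\left(-3 + 4^{2}\right) \left(1 - \left(3 - 4^{2}\right)\right) + \left(-2\right)^{2}\right)^{2} = \left(\left(-3 + 16\right) \left(1 + \left(-3 + 16\right)\right) + 4\right)^{2} = \left(13 \left(1 + 13\right) + 4\right)^{2} = \left(13 \cdot 14 + 4\right)^{2} = \left(182 + 4\right)^{2} = 186^{2} = 34596$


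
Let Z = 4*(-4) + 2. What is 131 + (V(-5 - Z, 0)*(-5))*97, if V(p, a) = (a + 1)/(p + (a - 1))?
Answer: 563/8 ≈ 70.375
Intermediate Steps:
Z = -14 (Z = -16 + 2 = -14)
V(p, a) = (1 + a)/(-1 + a + p) (V(p, a) = (1 + a)/(p + (-1 + a)) = (1 + a)/(-1 + a + p))
131 + (V(-5 - Z, 0)*(-5))*97 = 131 + (((1 + 0)/(-1 + 0 + (-5 - 1*(-14))))*(-5))*97 = 131 + ((1/(-1 + 0 + (-5 + 14)))*(-5))*97 = 131 + ((1/(-1 + 0 + 9))*(-5))*97 = 131 + ((1/8)*(-5))*97 = 131 + (((⅛)*1)*(-5))*97 = 131 + ((⅛)*(-5))*97 = 131 - 5/8*97 = 131 - 485/8 = 563/8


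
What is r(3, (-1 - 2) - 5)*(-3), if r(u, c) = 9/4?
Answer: -27/4 ≈ -6.7500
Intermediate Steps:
r(u, c) = 9/4 (r(u, c) = 9*(¼) = 9/4)
r(3, (-1 - 2) - 5)*(-3) = (9/4)*(-3) = -27/4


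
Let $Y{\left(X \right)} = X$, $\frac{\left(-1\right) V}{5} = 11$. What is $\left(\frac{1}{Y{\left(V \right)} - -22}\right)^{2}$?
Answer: $\frac{1}{1089} \approx 0.00091827$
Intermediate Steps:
$V = -55$ ($V = \left(-5\right) 11 = -55$)
$\left(\frac{1}{Y{\left(V \right)} - -22}\right)^{2} = \left(\frac{1}{-55 - -22}\right)^{2} = \left(\frac{1}{-55 + 22}\right)^{2} = \left(\frac{1}{-33}\right)^{2} = \left(- \frac{1}{33}\right)^{2} = \frac{1}{1089}$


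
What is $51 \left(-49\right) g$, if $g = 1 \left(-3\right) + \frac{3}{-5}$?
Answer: $\frac{44982}{5} \approx 8996.4$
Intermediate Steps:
$g = - \frac{18}{5}$ ($g = -3 + 3 \left(- \frac{1}{5}\right) = -3 - \frac{3}{5} = - \frac{18}{5} \approx -3.6$)
$51 \left(-49\right) g = 51 \left(-49\right) \left(- \frac{18}{5}\right) = \left(-2499\right) \left(- \frac{18}{5}\right) = \frac{44982}{5}$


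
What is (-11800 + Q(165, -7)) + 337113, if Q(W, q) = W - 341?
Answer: 325137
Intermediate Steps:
Q(W, q) = -341 + W
(-11800 + Q(165, -7)) + 337113 = (-11800 + (-341 + 165)) + 337113 = (-11800 - 176) + 337113 = -11976 + 337113 = 325137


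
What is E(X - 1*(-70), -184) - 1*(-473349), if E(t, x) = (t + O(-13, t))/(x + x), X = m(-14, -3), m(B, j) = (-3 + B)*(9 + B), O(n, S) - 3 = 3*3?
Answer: 174192265/368 ≈ 4.7335e+5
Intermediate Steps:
O(n, S) = 12 (O(n, S) = 3 + 3*3 = 3 + 9 = 12)
X = 85 (X = -27 + (-14)**2 + 6*(-14) = -27 + 196 - 84 = 85)
E(t, x) = (12 + t)/(2*x) (E(t, x) = (t + 12)/(x + x) = (12 + t)/((2*x)) = (12 + t)*(1/(2*x)) = (12 + t)/(2*x))
E(X - 1*(-70), -184) - 1*(-473349) = (1/2)*(12 + (85 - 1*(-70)))/(-184) - 1*(-473349) = (1/2)*(-1/184)*(12 + (85 + 70)) + 473349 = (1/2)*(-1/184)*(12 + 155) + 473349 = (1/2)*(-1/184)*167 + 473349 = -167/368 + 473349 = 174192265/368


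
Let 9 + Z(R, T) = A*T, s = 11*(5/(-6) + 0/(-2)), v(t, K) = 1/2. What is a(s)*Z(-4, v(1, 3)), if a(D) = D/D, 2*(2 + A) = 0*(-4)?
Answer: -10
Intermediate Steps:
v(t, K) = ½
A = -2 (A = -2 + (0*(-4))/2 = -2 + (½)*0 = -2 + 0 = -2)
s = -55/6 (s = 11*(5*(-⅙) + 0*(-½)) = 11*(-⅚ + 0) = 11*(-⅚) = -55/6 ≈ -9.1667)
Z(R, T) = -9 - 2*T
a(D) = 1
a(s)*Z(-4, v(1, 3)) = 1*(-9 - 2*½) = 1*(-9 - 1) = 1*(-10) = -10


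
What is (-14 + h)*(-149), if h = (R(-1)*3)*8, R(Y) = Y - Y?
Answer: 2086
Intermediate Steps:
R(Y) = 0
h = 0 (h = (0*3)*8 = 0*8 = 0)
(-14 + h)*(-149) = (-14 + 0)*(-149) = -14*(-149) = 2086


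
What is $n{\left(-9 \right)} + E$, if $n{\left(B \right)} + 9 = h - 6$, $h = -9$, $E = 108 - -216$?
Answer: $300$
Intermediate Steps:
$E = 324$ ($E = 108 + 216 = 324$)
$n{\left(B \right)} = -24$ ($n{\left(B \right)} = -9 - 15 = -24$)
$n{\left(-9 \right)} + E = -24 + 324 = 300$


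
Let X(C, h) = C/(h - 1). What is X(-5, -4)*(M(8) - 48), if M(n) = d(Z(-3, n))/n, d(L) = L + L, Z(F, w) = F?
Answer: -195/4 ≈ -48.750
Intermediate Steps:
d(L) = 2*L
X(C, h) = C/(-1 + h)
M(n) = -6/n (M(n) = (2*(-3))/n = -6/n)
X(-5, -4)*(M(8) - 48) = (-5/(-1 - 4))*(-6/8 - 48) = (-5/(-5))*(-6*1/8 - 48) = (-5*(-1/5))*(-3/4 - 48) = 1*(-195/4) = -195/4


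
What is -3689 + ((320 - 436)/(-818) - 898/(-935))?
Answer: -1410307423/382415 ≈ -3687.9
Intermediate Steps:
-3689 + ((320 - 436)/(-818) - 898/(-935)) = -3689 + (-116*(-1/818) - 898*(-1/935)) = -3689 + (58/409 + 898/935) = -3689 + 421512/382415 = -1410307423/382415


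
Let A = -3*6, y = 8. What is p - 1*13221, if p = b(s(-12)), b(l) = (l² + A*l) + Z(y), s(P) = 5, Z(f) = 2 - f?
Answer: -13292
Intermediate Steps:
A = -18
b(l) = -6 + l² - 18*l (b(l) = (l² - 18*l) + (2 - 1*8) = (l² - 18*l) + (2 - 8) = (l² - 18*l) - 6 = -6 + l² - 18*l)
p = -71 (p = -6 + 5² - 18*5 = -6 + 25 - 90 = -71)
p - 1*13221 = -71 - 1*13221 = -71 - 13221 = -13292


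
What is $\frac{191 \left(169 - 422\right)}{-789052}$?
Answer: $\frac{4393}{71732} \approx 0.061242$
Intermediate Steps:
$\frac{191 \left(169 - 422\right)}{-789052} = 191 \left(-253\right) \left(- \frac{1}{789052}\right) = \left(-48323\right) \left(- \frac{1}{789052}\right) = \frac{4393}{71732}$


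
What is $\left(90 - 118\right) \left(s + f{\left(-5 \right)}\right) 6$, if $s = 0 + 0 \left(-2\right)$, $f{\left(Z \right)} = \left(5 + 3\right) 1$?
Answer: $-1344$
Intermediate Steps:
$f{\left(Z \right)} = 8$ ($f{\left(Z \right)} = 8 \cdot 1 = 8$)
$s = 0$ ($s = 0 + 0 = 0$)
$\left(90 - 118\right) \left(s + f{\left(-5 \right)}\right) 6 = \left(90 - 118\right) \left(0 + 8\right) 6 = - 28 \cdot 8 \cdot 6 = \left(-28\right) 48 = -1344$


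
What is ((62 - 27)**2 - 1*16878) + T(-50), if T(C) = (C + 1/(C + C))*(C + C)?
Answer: -10652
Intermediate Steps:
T(C) = 2*C*(C + 1/(2*C)) (T(C) = (C + 1/(2*C))*(2*C) = 2*C*(C + 1/(2*C)))
((62 - 27)**2 - 1*16878) + T(-50) = ((62 - 27)**2 - 1*16878) + (1 + 2*(-50)**2) = (35**2 - 16878) + (1 + 2*2500) = (1225 - 16878) + (1 + 5000) = -15653 + 5001 = -10652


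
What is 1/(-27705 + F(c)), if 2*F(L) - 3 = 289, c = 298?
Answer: -1/27559 ≈ -3.6286e-5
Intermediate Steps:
F(L) = 146 (F(L) = 3/2 + (1/2)*289 = 3/2 + 289/2 = 146)
1/(-27705 + F(c)) = 1/(-27705 + 146) = 1/(-27559) = -1/27559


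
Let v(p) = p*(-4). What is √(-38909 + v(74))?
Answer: I*√39205 ≈ 198.0*I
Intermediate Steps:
v(p) = -4*p
√(-38909 + v(74)) = √(-38909 - 4*74) = √(-38909 - 296) = √(-39205) = I*√39205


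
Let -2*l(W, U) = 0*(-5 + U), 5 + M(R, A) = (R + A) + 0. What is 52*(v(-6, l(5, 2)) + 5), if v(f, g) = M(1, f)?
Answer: -260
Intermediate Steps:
M(R, A) = -5 + A + R (M(R, A) = -5 + ((R + A) + 0) = -5 + ((A + R) + 0) = -5 + (A + R) = -5 + A + R)
l(W, U) = 0 (l(W, U) = -0*(-5 + U) = -1/2*0 = 0)
v(f, g) = -4 + f (v(f, g) = -5 + f + 1 = -4 + f)
52*(v(-6, l(5, 2)) + 5) = 52*((-4 - 6) + 5) = 52*(-10 + 5) = 52*(-5) = -260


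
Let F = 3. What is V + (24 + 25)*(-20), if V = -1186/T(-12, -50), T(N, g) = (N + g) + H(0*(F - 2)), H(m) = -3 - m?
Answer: -62514/65 ≈ -961.75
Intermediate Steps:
T(N, g) = -3 + N + g (T(N, g) = (N + g) + (-3 - 0*(3 - 2)) = (N + g) + (-3 - 0) = (N + g) + (-3 - 1*0) = (N + g) + (-3 + 0) = (N + g) - 3 = -3 + N + g)
V = 1186/65 (V = -1186/(-3 - 12 - 50) = -1186/(-65) = -1186*(-1/65) = 1186/65 ≈ 18.246)
V + (24 + 25)*(-20) = 1186/65 + (24 + 25)*(-20) = 1186/65 + 49*(-20) = 1186/65 - 980 = -62514/65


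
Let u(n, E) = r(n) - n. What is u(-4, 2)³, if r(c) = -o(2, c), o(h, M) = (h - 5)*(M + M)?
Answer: -8000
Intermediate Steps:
o(h, M) = 2*M*(-5 + h) (o(h, M) = (-5 + h)*(2*M) = 2*M*(-5 + h))
r(c) = 6*c (r(c) = -2*c*(-5 + 2) = -2*c*(-3) = -(-6)*c = 6*c)
u(n, E) = 5*n (u(n, E) = 6*n - n = 5*n)
u(-4, 2)³ = (5*(-4))³ = (-20)³ = -8000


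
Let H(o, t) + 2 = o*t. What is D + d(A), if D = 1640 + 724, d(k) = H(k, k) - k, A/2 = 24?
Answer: 4618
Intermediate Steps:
A = 48 (A = 2*24 = 48)
H(o, t) = -2 + o*t
d(k) = -2 + k² - k (d(k) = (-2 + k*k) - k = (-2 + k²) - k = -2 + k² - k)
D = 2364
D + d(A) = 2364 + (-2 + 48² - 1*48) = 2364 + (-2 + 2304 - 48) = 2364 + 2254 = 4618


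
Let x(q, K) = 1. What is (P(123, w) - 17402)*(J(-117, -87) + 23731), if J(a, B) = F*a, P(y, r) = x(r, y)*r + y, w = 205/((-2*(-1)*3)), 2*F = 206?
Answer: -604258960/3 ≈ -2.0142e+8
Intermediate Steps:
F = 103 (F = (½)*206 = 103)
w = 205/6 (w = 205/((2*3)) = 205/6 ≈ 34.167)
P(y, r) = r + y (P(y, r) = 1*r + y = r + y)
J(a, B) = 103*a
(P(123, w) - 17402)*(J(-117, -87) + 23731) = ((205/6 + 123) - 17402)*(103*(-117) + 23731) = (943/6 - 17402)*(-12051 + 23731) = -103469/6*11680 = -604258960/3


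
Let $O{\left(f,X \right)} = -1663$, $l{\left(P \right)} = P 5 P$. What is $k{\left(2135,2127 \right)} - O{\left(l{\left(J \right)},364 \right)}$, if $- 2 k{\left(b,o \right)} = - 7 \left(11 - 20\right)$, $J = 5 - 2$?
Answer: $\frac{3263}{2} \approx 1631.5$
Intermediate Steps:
$J = 3$ ($J = 5 - 2 = 3$)
$l{\left(P \right)} = 5 P^{2}$ ($l{\left(P \right)} = 5 P P = 5 P^{2}$)
$k{\left(b,o \right)} = - \frac{63}{2}$ ($k{\left(b,o \right)} = - \frac{\left(-7\right) \left(11 - 20\right)}{2} = - \frac{\left(-7\right) \left(-9\right)}{2} = \left(- \frac{1}{2}\right) 63 = - \frac{63}{2}$)
$k{\left(2135,2127 \right)} - O{\left(l{\left(J \right)},364 \right)} = - \frac{63}{2} - -1663 = - \frac{63}{2} + 1663 = \frac{3263}{2}$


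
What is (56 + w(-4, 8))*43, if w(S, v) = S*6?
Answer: 1376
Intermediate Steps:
w(S, v) = 6*S
(56 + w(-4, 8))*43 = (56 + 6*(-4))*43 = (56 - 24)*43 = 32*43 = 1376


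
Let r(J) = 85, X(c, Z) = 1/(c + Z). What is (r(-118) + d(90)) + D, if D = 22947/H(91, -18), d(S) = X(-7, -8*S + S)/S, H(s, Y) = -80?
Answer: -92570759/458640 ≈ -201.84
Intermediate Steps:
X(c, Z) = 1/(Z + c)
d(S) = 1/(S*(-7 - 7*S)) (d(S) = 1/(((-8*S + S) - 7)*S) = 1/((-7*S - 7)*S) = 1/((-7 - 7*S)*S) = 1/(S*(-7 - 7*S)))
D = -22947/80 (D = 22947/(-80) = 22947*(-1/80) = -22947/80 ≈ -286.84)
(r(-118) + d(90)) + D = (85 - ⅐/(90*(1 + 90))) - 22947/80 = (85 - ⅐*1/90/91) - 22947/80 = (85 - ⅐*1/90*1/91) - 22947/80 = (85 - 1/57330) - 22947/80 = 4873049/57330 - 22947/80 = -92570759/458640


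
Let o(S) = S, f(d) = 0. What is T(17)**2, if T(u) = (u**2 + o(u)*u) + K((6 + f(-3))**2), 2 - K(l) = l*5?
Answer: 160000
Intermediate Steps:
K(l) = 2 - 5*l (K(l) = 2 - l*5 = 2 - 5*l)
T(u) = -178 + 2*u**2 (T(u) = (u**2 + u*u) + (2 - 5*(6 + 0)**2) = (u**2 + u**2) + (2 - 5*6**2) = 2*u**2 + (2 - 5*36) = 2*u**2 + (2 - 180) = 2*u**2 - 178 = -178 + 2*u**2)
T(17)**2 = (-178 + 2*17**2)**2 = (-178 + 2*289)**2 = (-178 + 578)**2 = 400**2 = 160000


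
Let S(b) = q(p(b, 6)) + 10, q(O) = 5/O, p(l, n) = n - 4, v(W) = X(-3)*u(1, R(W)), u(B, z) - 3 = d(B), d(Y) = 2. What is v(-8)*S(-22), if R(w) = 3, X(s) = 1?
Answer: 125/2 ≈ 62.500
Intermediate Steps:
u(B, z) = 5 (u(B, z) = 3 + 2 = 5)
v(W) = 5 (v(W) = 1*5 = 5)
p(l, n) = -4 + n
S(b) = 25/2 (S(b) = 5/(-4 + 6) + 10 = 5/2 + 10 = 25/2)
v(-8)*S(-22) = 5*(25/2) = 125/2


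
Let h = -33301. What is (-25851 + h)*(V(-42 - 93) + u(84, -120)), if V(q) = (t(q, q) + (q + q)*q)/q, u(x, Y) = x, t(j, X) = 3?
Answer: 495161392/45 ≈ 1.1004e+7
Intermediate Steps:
V(q) = (3 + 2*q²)/q (V(q) = (3 + (q + q)*q)/q = (3 + (2*q)*q)/q = (3 + 2*q²)/q)
(-25851 + h)*(V(-42 - 93) + u(84, -120)) = (-25851 - 33301)*((2*(-42 - 93) + 3/(-42 - 93)) + 84) = -59152*((2*(-135) + 3/(-135)) + 84) = -59152*((-270 + 3*(-1/135)) + 84) = -59152*((-270 - 1/45) + 84) = -59152*(-12151/45 + 84) = -59152*(-8371/45) = 495161392/45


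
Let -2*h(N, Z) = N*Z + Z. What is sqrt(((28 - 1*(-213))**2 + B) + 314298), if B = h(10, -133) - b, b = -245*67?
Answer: 7*sqrt(31798)/2 ≈ 624.12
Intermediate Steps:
h(N, Z) = -Z/2 - N*Z/2 (h(N, Z) = -(N*Z + Z)/2 = -(Z + N*Z)/2 = -Z/2 - N*Z/2)
b = -16415
B = 34293/2 (B = -1/2*(-133)*(1 + 10) - 1*(-16415) = -1/2*(-133)*11 + 16415 = 1463/2 + 16415 = 34293/2 ≈ 17147.)
sqrt(((28 - 1*(-213))**2 + B) + 314298) = sqrt(((28 - 1*(-213))**2 + 34293/2) + 314298) = sqrt(((28 + 213)**2 + 34293/2) + 314298) = sqrt((241**2 + 34293/2) + 314298) = sqrt((58081 + 34293/2) + 314298) = sqrt(150455/2 + 314298) = sqrt(779051/2) = 7*sqrt(31798)/2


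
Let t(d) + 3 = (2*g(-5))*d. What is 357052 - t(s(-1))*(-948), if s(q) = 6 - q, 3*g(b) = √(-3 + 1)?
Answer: 354208 + 4424*I*√2 ≈ 3.5421e+5 + 6256.5*I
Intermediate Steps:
g(b) = I*√2/3 (g(b) = √(-3 + 1)/3 = √(-2)/3 = (I*√2)/3 = I*√2/3)
t(d) = -3 + 2*I*d*√2/3 (t(d) = -3 + (2*(I*√2/3))*d = -3 + (2*I*√2/3)*d = -3 + 2*I*d*√2/3)
357052 - t(s(-1))*(-948) = 357052 - (-3 + 2*I*(6 - 1*(-1))*√2/3)*(-948) = 357052 - (-3 + 2*I*(6 + 1)*√2/3)*(-948) = 357052 - (-3 + (⅔)*I*7*√2)*(-948) = 357052 - (-3 + 14*I*√2/3)*(-948) = 357052 - (2844 - 4424*I*√2) = 357052 + (-2844 + 4424*I*√2) = 354208 + 4424*I*√2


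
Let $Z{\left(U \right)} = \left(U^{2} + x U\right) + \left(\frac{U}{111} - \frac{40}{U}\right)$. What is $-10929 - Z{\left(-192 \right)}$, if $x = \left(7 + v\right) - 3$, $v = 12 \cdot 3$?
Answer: $- \frac{35618993}{888} \approx -40112.0$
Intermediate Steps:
$v = 36$
$x = 40$ ($x = \left(7 + 36\right) - 3 = 43 - 3 = 40$)
$Z{\left(U \right)} = U^{2} - \frac{40}{U} + \frac{4441 U}{111}$ ($Z{\left(U \right)} = \left(U^{2} + 40 U\right) + \left(\frac{U}{111} - \frac{40}{U}\right) = \left(U^{2} + 40 U\right) + \left(- \frac{40}{U} + \frac{U}{111}\right) = U^{2} - \frac{40}{U} + \frac{4441 U}{111}$)
$-10929 - Z{\left(-192 \right)} = -10929 - \left(\left(-192\right)^{2} - \frac{40}{-192} + \frac{4441}{111} \left(-192\right)\right) = -10929 - \left(36864 - - \frac{5}{24} - \frac{284224}{37}\right) = -10929 - \left(36864 + \frac{5}{24} - \frac{284224}{37}\right) = -10929 - \frac{25914041}{888} = - \frac{35618993}{888}$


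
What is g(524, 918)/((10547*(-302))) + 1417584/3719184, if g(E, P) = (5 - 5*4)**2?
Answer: 13435842961/35256912386 ≈ 0.38108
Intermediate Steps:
g(E, P) = 225 (g(E, P) = (5 - 20)**2 = (-15)**2 = 225)
g(524, 918)/((10547*(-302))) + 1417584/3719184 = 225/((10547*(-302))) + 1417584/3719184 = 225/(-3185194) + 1417584*(1/3719184) = 225*(-1/3185194) + 4219/11069 = -225/3185194 + 4219/11069 = 13435842961/35256912386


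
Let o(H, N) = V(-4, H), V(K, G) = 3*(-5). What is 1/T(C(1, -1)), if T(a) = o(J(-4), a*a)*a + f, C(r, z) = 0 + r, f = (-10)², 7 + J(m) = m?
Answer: 1/85 ≈ 0.011765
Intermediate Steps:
V(K, G) = -15
J(m) = -7 + m
o(H, N) = -15
f = 100
C(r, z) = r
T(a) = 100 - 15*a (T(a) = -15*a + 100 = 100 - 15*a)
1/T(C(1, -1)) = 1/(100 - 15*1) = 1/(100 - 15) = 1/85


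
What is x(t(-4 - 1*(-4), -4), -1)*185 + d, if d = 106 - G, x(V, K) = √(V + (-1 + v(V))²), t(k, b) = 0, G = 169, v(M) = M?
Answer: 122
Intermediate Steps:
x(V, K) = √(V + (-1 + V)²)
d = -63 (d = 106 - 1*169 = 106 - 169 = -63)
x(t(-4 - 1*(-4), -4), -1)*185 + d = √(0 + (-1 + 0)²)*185 - 63 = √(0 + (-1)²)*185 - 63 = √(0 + 1)*185 - 63 = √1*185 - 63 = 1*185 - 63 = 185 - 63 = 122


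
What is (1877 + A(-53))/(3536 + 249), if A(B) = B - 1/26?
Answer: 47423/98410 ≈ 0.48189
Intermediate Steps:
A(B) = -1/26 + B (A(B) = B - 1*1/26 = B - 1/26 = -1/26 + B)
(1877 + A(-53))/(3536 + 249) = (1877 + (-1/26 - 53))/(3536 + 249) = (1877 - 1379/26)/3785 = (47423/26)*(1/3785) = 47423/98410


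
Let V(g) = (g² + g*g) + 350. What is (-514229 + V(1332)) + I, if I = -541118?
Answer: 2493451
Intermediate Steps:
V(g) = 350 + 2*g² (V(g) = (g² + g²) + 350 = 2*g² + 350 = 350 + 2*g²)
(-514229 + V(1332)) + I = (-514229 + (350 + 2*1332²)) - 541118 = (-514229 + (350 + 2*1774224)) - 541118 = (-514229 + (350 + 3548448)) - 541118 = (-514229 + 3548798) - 541118 = 3034569 - 541118 = 2493451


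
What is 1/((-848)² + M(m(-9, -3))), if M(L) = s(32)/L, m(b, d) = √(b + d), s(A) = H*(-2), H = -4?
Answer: 134832/96958230529 + I*√3/387832922116 ≈ 1.3906e-6 + 4.466e-12*I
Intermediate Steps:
s(A) = 8 (s(A) = -4*(-2) = 8)
M(L) = 8/L
1/((-848)² + M(m(-9, -3))) = 1/((-848)² + 8/(√(-9 - 3))) = 1/(719104 + 8/(√(-12))) = 1/(719104 + 8/((2*I*√3))) = 1/(719104 + 8*(-I*√3/6)) = 1/(719104 - 4*I*√3/3)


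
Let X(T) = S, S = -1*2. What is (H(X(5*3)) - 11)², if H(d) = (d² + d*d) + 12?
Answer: 81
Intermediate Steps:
S = -2
X(T) = -2
H(d) = 12 + 2*d² (H(d) = (d² + d²) + 12 = 2*d² + 12 = 12 + 2*d²)
(H(X(5*3)) - 11)² = ((12 + 2*(-2)²) - 11)² = ((12 + 2*4) - 11)² = ((12 + 8) - 11)² = (20 - 11)² = 9² = 81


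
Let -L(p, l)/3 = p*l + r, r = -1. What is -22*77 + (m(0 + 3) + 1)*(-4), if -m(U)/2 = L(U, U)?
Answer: -1890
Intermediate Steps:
L(p, l) = 3 - 3*l*p (L(p, l) = -3*(p*l - 1) = -3*(l*p - 1) = -3*(-1 + l*p) = 3 - 3*l*p)
m(U) = -6 + 6*U**2 (m(U) = -2*(3 - 3*U*U) = -2*(3 - 3*U**2) = -6 + 6*U**2)
-22*77 + (m(0 + 3) + 1)*(-4) = -22*77 + ((-6 + 6*(0 + 3)**2) + 1)*(-4) = -1694 + ((-6 + 6*3**2) + 1)*(-4) = -1694 + ((-6 + 6*9) + 1)*(-4) = -1694 + ((-6 + 54) + 1)*(-4) = -1694 + (48 + 1)*(-4) = -1694 + 49*(-4) = -1694 - 196 = -1890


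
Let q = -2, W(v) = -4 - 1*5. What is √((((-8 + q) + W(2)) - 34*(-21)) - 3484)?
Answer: I*√2789 ≈ 52.811*I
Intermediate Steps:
W(v) = -9 (W(v) = -4 - 5 = -9)
√((((-8 + q) + W(2)) - 34*(-21)) - 3484) = √((((-8 - 2) - 9) - 34*(-21)) - 3484) = √(((-10 - 9) + 714) - 3484) = √((-19 + 714) - 3484) = √(695 - 3484) = √(-2789) = I*√2789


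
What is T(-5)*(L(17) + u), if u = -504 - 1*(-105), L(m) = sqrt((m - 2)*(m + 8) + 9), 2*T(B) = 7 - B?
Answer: -2394 + 48*sqrt(6) ≈ -2276.4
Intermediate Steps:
T(B) = 7/2 - B/2 (T(B) = (7 - B)/2 = 7/2 - B/2)
L(m) = sqrt(9 + (-2 + m)*(8 + m)) (L(m) = sqrt((-2 + m)*(8 + m) + 9) = sqrt(9 + (-2 + m)*(8 + m)))
u = -399 (u = -504 + 105 = -399)
T(-5)*(L(17) + u) = (7/2 - 1/2*(-5))*(sqrt(-7 + 17**2 + 6*17) - 399) = (7/2 + 5/2)*(sqrt(-7 + 289 + 102) - 399) = 6*(sqrt(384) - 399) = 6*(8*sqrt(6) - 399) = 6*(-399 + 8*sqrt(6)) = -2394 + 48*sqrt(6)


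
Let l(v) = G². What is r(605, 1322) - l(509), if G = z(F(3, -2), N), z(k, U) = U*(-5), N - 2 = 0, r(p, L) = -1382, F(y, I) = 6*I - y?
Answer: -1482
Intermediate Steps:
F(y, I) = -y + 6*I
N = 2 (N = 2 + 0 = 2)
z(k, U) = -5*U
G = -10 (G = -5*2 = -10)
l(v) = 100 (l(v) = (-10)² = 100)
r(605, 1322) - l(509) = -1382 - 1*100 = -1382 - 100 = -1482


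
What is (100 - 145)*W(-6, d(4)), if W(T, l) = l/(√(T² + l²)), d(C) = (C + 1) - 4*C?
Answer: 495*√157/157 ≈ 39.505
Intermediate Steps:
d(C) = 1 - 3*C (d(C) = (1 + C) - 4*C = 1 - 3*C)
W(T, l) = l/√(T² + l²)
(100 - 145)*W(-6, d(4)) = (100 - 145)*((1 - 3*4)/√((-6)² + (1 - 3*4)²)) = -45*(1 - 12)/√(36 + (1 - 12)²) = -(-495)/√(36 + (-11)²) = -(-495)/√(36 + 121) = -(-495)/√157 = -(-495)*√157/157 = 495*√157/157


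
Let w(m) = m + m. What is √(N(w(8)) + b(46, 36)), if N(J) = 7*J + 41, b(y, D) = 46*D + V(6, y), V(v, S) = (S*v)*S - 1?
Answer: 14*√74 ≈ 120.43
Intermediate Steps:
w(m) = 2*m
V(v, S) = -1 + v*S² (V(v, S) = v*S² - 1 = -1 + v*S²)
b(y, D) = -1 + 6*y² + 46*D (b(y, D) = 46*D + (-1 + 6*y²) = -1 + 6*y² + 46*D)
N(J) = 41 + 7*J
√(N(w(8)) + b(46, 36)) = √((41 + 7*(2*8)) + (-1 + 6*46² + 46*36)) = √((41 + 7*16) + (-1 + 6*2116 + 1656)) = √((41 + 112) + (-1 + 12696 + 1656)) = √(153 + 14351) = √14504 = 14*√74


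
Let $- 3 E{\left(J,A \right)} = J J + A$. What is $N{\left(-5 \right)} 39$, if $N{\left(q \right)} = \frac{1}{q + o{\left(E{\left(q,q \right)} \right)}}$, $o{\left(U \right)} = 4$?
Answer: $-39$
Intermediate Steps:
$E{\left(J,A \right)} = - \frac{A}{3} - \frac{J^{2}}{3}$ ($E{\left(J,A \right)} = - \frac{J J + A}{3} = - \frac{J^{2} + A}{3} = - \frac{A + J^{2}}{3} = - \frac{A}{3} - \frac{J^{2}}{3}$)
$N{\left(q \right)} = \frac{1}{4 + q}$ ($N{\left(q \right)} = \frac{1}{q + 4} = \frac{1}{4 + q}$)
$N{\left(-5 \right)} 39 = \frac{1}{4 - 5} \cdot 39 = \frac{1}{-1} \cdot 39 = \left(-1\right) 39 = -39$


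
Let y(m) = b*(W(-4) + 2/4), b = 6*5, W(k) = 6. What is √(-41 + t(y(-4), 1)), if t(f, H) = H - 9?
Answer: 7*I ≈ 7.0*I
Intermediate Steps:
b = 30
y(m) = 195 (y(m) = 30*(6 + 2/4) = 30*(6 + 2*(¼)) = 30*(6 + ½) = 30*(13/2) = 195)
t(f, H) = -9 + H
√(-41 + t(y(-4), 1)) = √(-41 + (-9 + 1)) = √(-41 - 8) = √(-49) = 7*I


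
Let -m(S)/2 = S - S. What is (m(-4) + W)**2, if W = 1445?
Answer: 2088025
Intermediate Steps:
m(S) = 0 (m(S) = -2*(S - S) = -2*0 = 0)
(m(-4) + W)**2 = (0 + 1445)**2 = 1445**2 = 2088025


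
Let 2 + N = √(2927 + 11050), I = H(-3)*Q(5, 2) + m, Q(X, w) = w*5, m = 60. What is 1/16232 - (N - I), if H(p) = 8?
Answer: 2304945/16232 - 3*√1553 ≈ 23.776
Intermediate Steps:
Q(X, w) = 5*w
I = 140 (I = 8*(5*2) + 60 = 8*10 + 60 = 80 + 60 = 140)
N = -2 + 3*√1553 (N = -2 + √(2927 + 11050) = -2 + √13977 = -2 + 3*√1553 ≈ 116.22)
1/16232 - (N - I) = 1/16232 - ((-2 + 3*√1553) - 1*140) = 1/16232 - ((-2 + 3*√1553) - 140) = 1/16232 - (-142 + 3*√1553) = 1/16232 + (142 - 3*√1553) = 2304945/16232 - 3*√1553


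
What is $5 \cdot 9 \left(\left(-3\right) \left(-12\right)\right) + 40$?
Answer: $1660$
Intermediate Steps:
$5 \cdot 9 \left(\left(-3\right) \left(-12\right)\right) + 40 = 45 \cdot 36 + 40 = 1620 + 40 = 1660$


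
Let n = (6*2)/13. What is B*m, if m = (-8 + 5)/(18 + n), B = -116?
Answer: 754/41 ≈ 18.390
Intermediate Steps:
n = 12/13 (n = 12*(1/13) = 12/13 ≈ 0.92308)
m = -13/82 (m = (-8 + 5)/(18 + 12/13) = -3/246/13 = -3*13/246 = -13/82 ≈ -0.15854)
B*m = -116*(-13/82) = 754/41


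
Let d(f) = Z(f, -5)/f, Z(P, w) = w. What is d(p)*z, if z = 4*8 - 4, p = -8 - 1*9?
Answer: 140/17 ≈ 8.2353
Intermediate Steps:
p = -17 (p = -8 - 9 = -17)
z = 28 (z = 32 - 4 = 28)
d(f) = -5/f
d(p)*z = -5/(-17)*28 = -5*(-1/17)*28 = (5/17)*28 = 140/17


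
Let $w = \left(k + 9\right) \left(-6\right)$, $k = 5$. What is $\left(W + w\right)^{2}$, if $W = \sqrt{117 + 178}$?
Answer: $\left(84 - \sqrt{295}\right)^{2} \approx 4465.5$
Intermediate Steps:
$W = \sqrt{295} \approx 17.176$
$w = -84$ ($w = \left(5 + 9\right) \left(-6\right) = 14 \left(-6\right) = -84$)
$\left(W + w\right)^{2} = \left(\sqrt{295} - 84\right)^{2} = \left(-84 + \sqrt{295}\right)^{2}$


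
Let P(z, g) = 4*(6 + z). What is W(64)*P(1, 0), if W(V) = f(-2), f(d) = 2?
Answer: 56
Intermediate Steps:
W(V) = 2
P(z, g) = 24 + 4*z
W(64)*P(1, 0) = 2*(24 + 4*1) = 2*(24 + 4) = 2*28 = 56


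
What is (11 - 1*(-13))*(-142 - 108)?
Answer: -6000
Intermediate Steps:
(11 - 1*(-13))*(-142 - 108) = (11 + 13)*(-250) = 24*(-250) = -6000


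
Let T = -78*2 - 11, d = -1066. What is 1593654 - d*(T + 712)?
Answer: 2174624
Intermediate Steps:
T = -167 (T = -13*12 - 11 = -156 - 11 = -167)
1593654 - d*(T + 712) = 1593654 - (-1066)*(-167 + 712) = 1593654 - (-1066)*545 = 1593654 - 1*(-580970) = 1593654 + 580970 = 2174624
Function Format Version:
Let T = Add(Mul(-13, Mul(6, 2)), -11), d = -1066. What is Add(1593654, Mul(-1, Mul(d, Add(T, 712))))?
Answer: 2174624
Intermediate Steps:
T = -167 (T = Add(Mul(-13, 12), -11) = Add(-156, -11) = -167)
Add(1593654, Mul(-1, Mul(d, Add(T, 712)))) = Add(1593654, Mul(-1, Mul(-1066, Add(-167, 712)))) = Add(1593654, Mul(-1, Mul(-1066, 545))) = Add(1593654, Mul(-1, -580970)) = Add(1593654, 580970) = 2174624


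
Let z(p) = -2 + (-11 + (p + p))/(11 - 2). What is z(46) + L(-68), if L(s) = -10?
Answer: -3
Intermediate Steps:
z(p) = -29/9 + 2*p/9 (z(p) = -2 + (-11 + 2*p)/9 = -2 + (-11 + 2*p)*(⅑) = -2 + (-11/9 + 2*p/9) = -29/9 + 2*p/9)
z(46) + L(-68) = (-29/9 + (2/9)*46) - 10 = (-29/9 + 92/9) - 10 = 7 - 10 = -3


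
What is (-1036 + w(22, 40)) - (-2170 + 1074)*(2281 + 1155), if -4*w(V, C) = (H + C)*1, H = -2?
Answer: 7529621/2 ≈ 3.7648e+6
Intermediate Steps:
w(V, C) = ½ - C/4 (w(V, C) = -(-2 + C)/4 = ½ - C/4)
(-1036 + w(22, 40)) - (-2170 + 1074)*(2281 + 1155) = (-1036 + (½ - ¼*40)) - (-2170 + 1074)*(2281 + 1155) = (-1036 + (½ - 10)) - (-1096)*3436 = (-1036 - 19/2) - 1*(-3765856) = -2091/2 + 3765856 = 7529621/2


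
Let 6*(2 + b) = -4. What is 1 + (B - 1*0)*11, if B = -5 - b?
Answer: -74/3 ≈ -24.667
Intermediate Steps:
b = -8/3 (b = -2 + (⅙)*(-4) = -2 - ⅔ = -8/3 ≈ -2.6667)
B = -7/3 (B = -5 - 1*(-8/3) = -5 + 8/3 = -7/3 ≈ -2.3333)
1 + (B - 1*0)*11 = 1 + (-7/3 - 1*0)*11 = 1 + (-7/3 + 0)*11 = 1 - 7/3*11 = 1 - 77/3 = -74/3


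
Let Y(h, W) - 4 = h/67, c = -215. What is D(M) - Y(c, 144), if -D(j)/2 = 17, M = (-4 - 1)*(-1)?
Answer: -2331/67 ≈ -34.791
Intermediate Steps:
M = 5 (M = -5*(-1) = 5)
Y(h, W) = 4 + h/67
D(j) = -34 (D(j) = -2*17 = -34)
D(M) - Y(c, 144) = -34 - (4 + (1/67)*(-215)) = -34 - (4 - 215/67) = -34 - 1*53/67 = -34 - 53/67 = -2331/67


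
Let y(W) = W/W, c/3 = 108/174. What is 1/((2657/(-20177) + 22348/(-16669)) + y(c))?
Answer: -336330413/158874716 ≈ -2.1170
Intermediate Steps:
c = 54/29 (c = 3*(108/174) = 3*(108*(1/174)) = 3*(18/29) = 54/29 ≈ 1.8621)
y(W) = 1
1/((2657/(-20177) + 22348/(-16669)) + y(c)) = 1/((2657/(-20177) + 22348/(-16669)) + 1) = 1/((2657*(-1/20177) + 22348*(-1/16669)) + 1) = 1/((-2657/20177 - 22348/16669) + 1) = 1/(-495205129/336330413 + 1) = 1/(-158874716/336330413) = -336330413/158874716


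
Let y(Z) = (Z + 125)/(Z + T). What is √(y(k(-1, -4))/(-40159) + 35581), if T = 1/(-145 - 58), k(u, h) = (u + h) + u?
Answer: 7*√35513966992569518/6993403 ≈ 188.63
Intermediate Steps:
k(u, h) = h + 2*u (k(u, h) = (h + u) + u = h + 2*u)
T = -1/203 (T = 1/(-203) = -1/203 ≈ -0.0049261)
y(Z) = (125 + Z)/(-1/203 + Z) (y(Z) = (Z + 125)/(Z - 1/203) = (125 + Z)/(-1/203 + Z))
√(y(k(-1, -4))/(-40159) + 35581) = √((203*(125 + (-4 + 2*(-1)))/(-1 + 203*(-4 + 2*(-1))))/(-40159) + 35581) = √((203*(125 + (-4 - 2))/(-1 + 203*(-4 - 2)))*(-1/40159) + 35581) = √((203*(125 - 6)/(-1 + 203*(-6)))*(-1/40159) + 35581) = √((203*119/(-1 - 1218))*(-1/40159) + 35581) = √((203*119/(-1219))*(-1/40159) + 35581) = √((203*(-1/1219)*119)*(-1/40159) + 35581) = √(-24157/1219*(-1/40159) + 35581) = √(3451/6993403 + 35581) = √(248832275594/6993403) = 7*√35513966992569518/6993403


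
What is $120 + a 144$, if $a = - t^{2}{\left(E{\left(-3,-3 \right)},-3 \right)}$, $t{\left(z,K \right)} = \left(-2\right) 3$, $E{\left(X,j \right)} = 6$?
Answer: $-5064$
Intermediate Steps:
$t{\left(z,K \right)} = -6$
$a = -36$ ($a = - \left(-6\right)^{2} = \left(-1\right) 36 = -36$)
$120 + a 144 = 120 - 5184 = -5064$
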